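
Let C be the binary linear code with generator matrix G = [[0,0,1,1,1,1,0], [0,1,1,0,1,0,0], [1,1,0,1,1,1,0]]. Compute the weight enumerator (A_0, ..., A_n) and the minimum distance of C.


Weight distribution: A_0 = 1, A_2 = 1, A_3 = 3, A_4 = 2, A_5 = 1. Minimum distance d = 2.

Enumerate all 2^3 = 8 messages m ∈ F_2^3.
For each, compute codeword c = mG in F_2^7, then tally its weight.
  m = 000 → c = 0000000, weight = 0.
  m = 100 → c = 0011110, weight = 4.
  m = 010 → c = 0110100, weight = 3.
  m = 110 → c = 0101010, weight = 3.
  m = 001 → c = 1101110, weight = 5.
  m = 101 → c = 1110000, weight = 3.
  m = 011 → c = 1011010, weight = 4.
  m = 111 → c = 1000100, weight = 2.
Tally weights:
  weight 0: 1 codewords.
  weight 2: 1 codewords.
  weight 3: 3 codewords.
  weight 4: 2 codewords.
  weight 5: 1 codewords.
Minimum distance d = smallest w > 0 with A_w > 0 = 2.
Sanity: Σ A_w = 8 = 2^3 = 8 ✓.


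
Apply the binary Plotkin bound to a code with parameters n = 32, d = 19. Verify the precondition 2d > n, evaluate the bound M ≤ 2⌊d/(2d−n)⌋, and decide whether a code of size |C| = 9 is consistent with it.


Plotkin bound M ≤ 6; given |C| = 9 > bound (violated).

Check applicability: 2d = 38, n = 32.
2d − n = 6 > 0, so Plotkin applies.
Compute d/(2d−n) = 19/6 ≈ 3.1667.
⌊d/(2d−n)⌋ = 3.
Plotkin bound: M ≤ 2·3 = 6.
Given |C| = 9, check: VIOLATED.
This |C| is above the Plotkin bound, so no binary code with n = 32, d = 19 and 9 codewords exists.


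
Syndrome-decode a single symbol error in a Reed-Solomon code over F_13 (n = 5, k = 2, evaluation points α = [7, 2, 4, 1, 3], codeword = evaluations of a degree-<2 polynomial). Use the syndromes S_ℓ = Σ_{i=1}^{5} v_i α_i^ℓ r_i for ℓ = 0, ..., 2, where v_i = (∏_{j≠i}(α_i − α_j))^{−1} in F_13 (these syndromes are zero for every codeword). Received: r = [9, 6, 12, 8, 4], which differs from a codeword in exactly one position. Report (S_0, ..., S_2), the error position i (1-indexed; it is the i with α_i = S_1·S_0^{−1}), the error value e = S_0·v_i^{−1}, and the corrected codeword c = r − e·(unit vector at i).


S = (11, 5, 7), error at position 3, error magnitude e = 10, c = [9, 6, 2, 8, 4].

Step 1: column multipliers v_i = (∏_{j≠i}(α_i − α_j))^{−1} mod 13.
  i = 1 (α = 7): (7−2)(7−4)(7−1)(7−3) = 5·3·6·4 = 360 ≡ 9, so v_1 = 9^{−1} = 3 (mod 13).
  i = 2 (α = 2): (2−7)(2−4)(2−1)(2−3) = (−5)·(−2)·1·(−1) = −10 ≡ 3, so v_2 = 3^{−1} = 9 (mod 13).
  i = 3 (α = 4): (4−7)(4−2)(4−1)(4−3) = (−3)·2·3·1 = −18 ≡ 8, so v_3 = 8^{−1} = 5 (mod 13).
  i = 4 (α = 1): (1−7)(1−2)(1−4)(1−3) = (−6)·(−1)·(−3)·(−2) = 36 ≡ 10, so v_4 = 10^{−1} = 4 (mod 13).
  i = 5 (α = 3): (3−7)(3−2)(3−4)(3−1) = (−4)·1·(−1)·2 = 8 ≡ 8, so v_5 = 8^{−1} = 5 (mod 13).
  v = [3, 9, 5, 4, 5].
Step 2: syndromes of r = [9, 6, 12, 8, 4] (all sums mod 13).
  S_0 = Σ v_i r_i = 3·9 + 9·6 + 5·12 + 4·8 + 5·4 = 193 ≡ 11.
  S_1 = Σ v_i α_i r_i = 3·7·9 + 9·2·6 + 5·4·12 + 4·1·8 + 5·3·4 = 629 ≡ 5.
  α_i^2 mod 13 = [10, 4, 3, 1, 9].
  S_2 = Σ v_i α_i^2 r_i = 3·10·9 + 9·4·6 + 5·3·12 + 4·1·8 + 5·9·4 = 878 ≡ 7.
  S = (11, 5, 7) ≠ 0, so r is not a codeword (an error is present).
Step 3: locate the error. For a single error e at position i, S_ℓ = v_i·e·α_i^ℓ, so α_err = S_1/S_0.
  S_0^{−1} = 11^{−1} = 6 (mod 13), so α_err = 5·6 = 30 ≡ 4 = α_3. Error position i = 3.
  Consistency check: S_2/S_1 = 7·8 = 56 ≡ 4 = α_err ✓ (single-error assumption holds).
Step 4: error magnitude e = S_0/v_3 = S_0·∏_{j≠3}(α_3 − α_j) = 11·8 = 88 ≡ 10 (mod 13).
Step 5: correct position 3: c_3 = r_3 − e = 12 − 10 ≡ 2 (mod 13). Hence c = [9, 6, 2, 8, 4].
  Check: interpolating c through the α_i gives m(x) = 10 + 11·x (degree < 2) with m(α_i) = c_i for every i, so c is indeed a codeword.


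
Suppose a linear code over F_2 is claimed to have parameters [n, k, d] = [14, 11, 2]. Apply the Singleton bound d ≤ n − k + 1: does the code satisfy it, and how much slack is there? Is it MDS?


Singleton RHS = n − k + 1 = 4, slack = 2, bound satisfied, not MDS.

Singleton bound: d ≤ n − k + 1.
Here n = 14, k = 11, so n − k + 1 = 4.
Given d = 2, check d ≤ 4: YES.
Slack = (n − k + 1) − d = 2.
The code is NOT MDS (slack = 2 > 0).
Description: the claimed parameters are [14, 11, 2]_2; such a code would be non-MDS.


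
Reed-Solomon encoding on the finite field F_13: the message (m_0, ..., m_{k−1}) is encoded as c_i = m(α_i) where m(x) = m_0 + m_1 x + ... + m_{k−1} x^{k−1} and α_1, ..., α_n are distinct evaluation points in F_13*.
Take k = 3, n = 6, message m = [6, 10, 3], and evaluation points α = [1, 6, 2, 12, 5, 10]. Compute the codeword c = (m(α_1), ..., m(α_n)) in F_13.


c = [6, 5, 12, 12, 1, 3]

Message polynomial: m(x) = 6 + 10·x + 3·x^2 (mod 13).
For each evaluation point α_i, compute m(α_i) mod 13:
  α_1 = 1: Horner steps 3 → 0 → 6, so m(1) = 6.
  α_2 = 6: Horner steps 3 → 2 → 5, so m(6) = 5.
  α_3 = 2: Horner steps 3 → 3 → 12, so m(2) = 12.
  α_4 = 12: Horner steps 3 → 7 → 12, so m(12) = 12.
  α_5 = 5: Horner steps 3 → 12 → 1, so m(5) = 1.
  α_6 = 10: Horner steps 3 → 1 → 3, so m(10) = 3.
Codeword c = [6, 5, 12, 12, 1, 3] ∈ F_13^6.


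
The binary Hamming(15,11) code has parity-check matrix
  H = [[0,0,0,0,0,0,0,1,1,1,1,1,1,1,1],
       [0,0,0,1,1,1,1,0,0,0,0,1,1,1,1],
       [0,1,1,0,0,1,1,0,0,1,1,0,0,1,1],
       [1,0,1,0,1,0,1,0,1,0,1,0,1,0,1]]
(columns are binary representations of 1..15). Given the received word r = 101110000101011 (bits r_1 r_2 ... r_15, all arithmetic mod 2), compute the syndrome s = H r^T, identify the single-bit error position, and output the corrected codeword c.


s = (0, 1, 0, 0)^T, error position = 4, corrected codeword c = 101010000101011

Compute s = H r^T mod 2 one row at a time:
  s_1 = 0 + 0 + 1 + 0 + 1 + 0 + 1 + 1 = 4 ≡ 0 (mod 2).
  s_2 = 1 + 1 + 0 + 0 + 1 + 0 + 1 + 1 = 5 ≡ 1 (mod 2).
  s_3 = 0 + 1 + 0 + 0 + 1 + 0 + 1 + 1 = 4 ≡ 0 (mod 2).
  s_4 = 1 + 1 + 1 + 0 + 0 + 0 + 0 + 1 = 4 ≡ 0 (mod 2).
s = (0, 1, 0, 0)^T — this equals column 4 of H (binary 0100), so error is at position 4.
Correct: flip bit 4 of r = 101110000101011 to get c = 101010000101011.


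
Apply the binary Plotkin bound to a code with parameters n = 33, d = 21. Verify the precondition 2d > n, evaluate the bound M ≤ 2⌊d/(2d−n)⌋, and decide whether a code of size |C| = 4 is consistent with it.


Plotkin bound M ≤ 4; given |C| = 4 ≤ bound (satisfied).

Check applicability: 2d = 42, n = 33.
2d − n = 9 > 0, so Plotkin applies.
Compute d/(2d−n) = 21/9 ≈ 2.3333.
⌊d/(2d−n)⌋ = 2.
Plotkin bound: M ≤ 2·2 = 4.
Given |C| = 4, check: satisfied.
This |C| is at the Plotkin bound.


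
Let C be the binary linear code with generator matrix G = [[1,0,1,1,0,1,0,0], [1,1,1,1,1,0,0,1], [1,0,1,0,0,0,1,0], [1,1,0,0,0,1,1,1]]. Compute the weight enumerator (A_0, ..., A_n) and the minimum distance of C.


Weight distribution: A_0 = 1, A_2 = 1, A_3 = 3, A_4 = 5, A_5 = 4, A_6 = 1, A_7 = 1. Minimum distance d = 2.

Enumerate all 2^4 = 16 messages m ∈ F_2^4.
For each, compute codeword c = mG in F_2^8, then tally its weight.
  m = 0000 → c = 00000000, weight = 0.
  m = 1000 → c = 10110100, weight = 4.
  m = 0100 → c = 11111001, weight = 6.
  m = 1100 → c = 01001101, weight = 4.
  m = 0010 → c = 10100010, weight = 3.
  m = 1010 → c = 00010110, weight = 3.
  m = 0110 → c = 01011011, weight = 5.
  m = 1110 → c = 11101111, weight = 7.
  m = 0001 → c = 11000111, weight = 5.
  m = 1001 → c = 01110011, weight = 5.
  m = 0101 → c = 00111110, weight = 5.
  m = 1101 → c = 10001010, weight = 3.
  m = 0011 → c = 01100101, weight = 4.
  m = 1011 → c = 11010001, weight = 4.
  m = 0111 → c = 10011100, weight = 4.
  m = 1111 → c = 00101000, weight = 2.
Tally weights:
  weight 0: 1 codewords.
  weight 2: 1 codewords.
  weight 3: 3 codewords.
  weight 4: 5 codewords.
  weight 5: 4 codewords.
  weight 6: 1 codewords.
  weight 7: 1 codewords.
Minimum distance d = smallest w > 0 with A_w > 0 = 2.
Sanity: Σ A_w = 16 = 2^4 = 16 ✓.


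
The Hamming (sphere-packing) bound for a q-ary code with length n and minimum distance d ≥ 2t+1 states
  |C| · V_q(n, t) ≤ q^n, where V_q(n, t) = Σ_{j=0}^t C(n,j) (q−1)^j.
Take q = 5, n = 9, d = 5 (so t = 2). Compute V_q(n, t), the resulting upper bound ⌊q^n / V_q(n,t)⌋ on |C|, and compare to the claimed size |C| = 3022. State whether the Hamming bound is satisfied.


V_q(n, t) = 613, q^n = 1953125, Hamming bound = 3186, |C| = 3022 ≤ bound (satisfied).

Step 1: Compute V_q(n, t) = Σ_{j=0}^2 C(n, j) (q−1)^j.
  j = 0: C(9,0)·(4)^0 = 1·1 = 1.
  j = 1: C(9,1)·(4)^1 = 9·4 = 36.
  j = 2: C(9,2)·(4)^2 = 36·16 = 576.
  V_q(n, t) = 1 + 36 + 576 = 613.
Step 2: q^n = 5^9 = 1953125.
Step 3: Hamming bound ⌊q^n / V_q(n,t)⌋ = ⌊1953125/613⌋ = 3186.
Step 4: Compare |C| = 3022 to 3186: satisfied.
The claimed |C| lies below the Hamming bound.


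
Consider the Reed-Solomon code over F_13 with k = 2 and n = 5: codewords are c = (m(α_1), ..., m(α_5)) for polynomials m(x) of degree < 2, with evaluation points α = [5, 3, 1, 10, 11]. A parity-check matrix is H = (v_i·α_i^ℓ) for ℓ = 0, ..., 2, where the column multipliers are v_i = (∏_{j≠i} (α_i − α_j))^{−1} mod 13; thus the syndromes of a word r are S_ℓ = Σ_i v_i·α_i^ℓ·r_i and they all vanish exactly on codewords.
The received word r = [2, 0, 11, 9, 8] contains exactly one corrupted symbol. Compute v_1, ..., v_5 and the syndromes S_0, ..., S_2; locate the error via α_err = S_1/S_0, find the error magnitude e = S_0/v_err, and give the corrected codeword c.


S = (8, 2, 7), error at position 4, error magnitude e = 2, c = [2, 0, 11, 7, 8].

Step 1: column multipliers v_i = (∏_{j≠i}(α_i − α_j))^{−1} mod 13.
  i = 1 (α = 5): (5−3)(5−1)(5−10)(5−11) = 2·4·(−5)·(−6) = 240 ≡ 6, so v_1 = 6^{−1} = 11 (mod 13).
  i = 2 (α = 3): (3−5)(3−1)(3−10)(3−11) = (−2)·2·(−7)·(−8) = −224 ≡ 10, so v_2 = 10^{−1} = 4 (mod 13).
  i = 3 (α = 1): (1−5)(1−3)(1−10)(1−11) = (−4)·(−2)·(−9)·(−10) = 720 ≡ 5, so v_3 = 5^{−1} = 8 (mod 13).
  i = 4 (α = 10): (10−5)(10−3)(10−1)(10−11) = 5·7·9·(−1) = −315 ≡ 10, so v_4 = 10^{−1} = 4 (mod 13).
  i = 5 (α = 11): (11−5)(11−3)(11−1)(11−10) = 6·8·10·1 = 480 ≡ 12, so v_5 = 12^{−1} = 12 (mod 13).
  v = [11, 4, 8, 4, 12].
Step 2: syndromes of r = [2, 0, 11, 9, 8] (all sums mod 13).
  S_0 = Σ v_i r_i = 11·2 + 4·0 + 8·11 + 4·9 + 12·8 = 242 ≡ 8.
  S_1 = Σ v_i α_i r_i = 11·5·2 + 4·3·0 + 8·1·11 + 4·10·9 + 12·11·8 = 1614 ≡ 2.
  α_i^2 mod 13 = [12, 9, 1, 9, 4].
  S_2 = Σ v_i α_i^2 r_i = 11·12·2 + 4·9·0 + 8·1·11 + 4·9·9 + 12·4·8 = 1060 ≡ 7.
  S = (8, 2, 7) ≠ 0, so r is not a codeword (an error is present).
Step 3: locate the error. For a single error e at position i, S_ℓ = v_i·e·α_i^ℓ, so α_err = S_1/S_0.
  S_0^{−1} = 8^{−1} = 5 (mod 13), so α_err = 2·5 = 10 ≡ 10 = α_4. Error position i = 4.
  Consistency check: S_2/S_1 = 7·7 = 49 ≡ 10 = α_err ✓ (single-error assumption holds).
Step 4: error magnitude e = S_0/v_4 = S_0·∏_{j≠4}(α_4 − α_j) = 8·10 = 80 ≡ 2 (mod 13).
Step 5: correct position 4: c_4 = r_4 − e = 9 − 2 ≡ 7 (mod 13). Hence c = [2, 0, 11, 7, 8].
  Check: interpolating c through the α_i gives m(x) = 10 + 1·x (degree < 2) with m(α_i) = c_i for every i, so c is indeed a codeword.


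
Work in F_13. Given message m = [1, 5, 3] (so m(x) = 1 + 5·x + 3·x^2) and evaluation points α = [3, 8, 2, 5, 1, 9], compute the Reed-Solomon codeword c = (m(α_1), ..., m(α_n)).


c = [4, 12, 10, 10, 9, 3]

Message polynomial: m(x) = 1 + 5·x + 3·x^2 (mod 13).
For each evaluation point α_i, compute m(α_i) mod 13:
  α_1 = 3: Horner steps 3 → 1 → 4, so m(3) = 4.
  α_2 = 8: Horner steps 3 → 3 → 12, so m(8) = 12.
  α_3 = 2: Horner steps 3 → 11 → 10, so m(2) = 10.
  α_4 = 5: Horner steps 3 → 7 → 10, so m(5) = 10.
  α_5 = 1: Horner steps 3 → 8 → 9, so m(1) = 9.
  α_6 = 9: Horner steps 3 → 6 → 3, so m(9) = 3.
Codeword c = [4, 12, 10, 10, 9, 3] ∈ F_13^6.


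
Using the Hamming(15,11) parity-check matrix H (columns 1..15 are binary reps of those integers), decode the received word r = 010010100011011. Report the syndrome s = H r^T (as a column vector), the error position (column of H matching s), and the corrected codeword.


s = (0, 1, 1, 0)^T, error position = 6, corrected codeword c = 010011100011011

Compute s = H r^T mod 2 one row at a time:
  s_1 = 0 + 0 + 0 + 1 + 1 + 0 + 1 + 1 = 4 ≡ 0 (mod 2).
  s_2 = 0 + 1 + 0 + 1 + 1 + 0 + 1 + 1 = 5 ≡ 1 (mod 2).
  s_3 = 1 + 0 + 0 + 1 + 0 + 1 + 1 + 1 = 5 ≡ 1 (mod 2).
  s_4 = 0 + 0 + 1 + 1 + 0 + 1 + 0 + 1 = 4 ≡ 0 (mod 2).
s = (0, 1, 1, 0)^T — this equals column 6 of H (binary 0110), so error is at position 6.
Correct: flip bit 6 of r = 010010100011011 to get c = 010011100011011.


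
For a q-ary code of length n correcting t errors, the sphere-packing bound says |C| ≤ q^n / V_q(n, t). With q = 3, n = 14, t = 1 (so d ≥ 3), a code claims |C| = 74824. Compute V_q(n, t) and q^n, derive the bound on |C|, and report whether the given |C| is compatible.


V_q(n, t) = 29, q^n = 4782969, Hamming bound = 164929, |C| = 74824 ≤ bound (satisfied).

Step 1: Compute V_q(n, t) = Σ_{j=0}^1 C(n, j) (q−1)^j.
  j = 0: C(14,0)·(2)^0 = 1·1 = 1.
  j = 1: C(14,1)·(2)^1 = 14·2 = 28.
  V_q(n, t) = 1 + 28 = 29.
Step 2: q^n = 3^14 = 4782969.
Step 3: Hamming bound ⌊q^n / V_q(n,t)⌋ = ⌊4782969/29⌋ = 164929.
Step 4: Compare |C| = 74824 to 164929: satisfied.
The claimed |C| lies below the Hamming bound.


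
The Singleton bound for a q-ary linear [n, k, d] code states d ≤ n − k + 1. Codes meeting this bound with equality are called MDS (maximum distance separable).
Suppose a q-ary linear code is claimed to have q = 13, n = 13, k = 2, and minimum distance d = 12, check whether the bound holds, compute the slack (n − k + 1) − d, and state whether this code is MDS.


Singleton RHS = n − k + 1 = 12, slack = 0, bound satisfied, MDS.

Singleton bound: d ≤ n − k + 1.
Here n = 13, k = 2, so n − k + 1 = 12.
Given d = 12, check d ≤ 12: YES.
Slack = (n − k + 1) − d = 0.
The code is MDS (slack = 0).
Description: the claimed parameters are [13, 2, 12]_13; such a code would be MDS (meets Singleton bound).


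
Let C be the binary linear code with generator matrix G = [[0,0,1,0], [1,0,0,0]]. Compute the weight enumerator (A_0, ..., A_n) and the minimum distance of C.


Weight distribution: A_0 = 1, A_1 = 2, A_2 = 1. Minimum distance d = 1.

Enumerate all 2^2 = 4 messages m ∈ F_2^2.
For each, compute codeword c = mG in F_2^4, then tally its weight.
  m = 00 → c = 0000, weight = 0.
  m = 10 → c = 0010, weight = 1.
  m = 01 → c = 1000, weight = 1.
  m = 11 → c = 1010, weight = 2.
Tally weights:
  weight 0: 1 codewords.
  weight 1: 2 codewords.
  weight 2: 1 codewords.
Minimum distance d = smallest w > 0 with A_w > 0 = 1.
Sanity: Σ A_w = 4 = 2^2 = 4 ✓.


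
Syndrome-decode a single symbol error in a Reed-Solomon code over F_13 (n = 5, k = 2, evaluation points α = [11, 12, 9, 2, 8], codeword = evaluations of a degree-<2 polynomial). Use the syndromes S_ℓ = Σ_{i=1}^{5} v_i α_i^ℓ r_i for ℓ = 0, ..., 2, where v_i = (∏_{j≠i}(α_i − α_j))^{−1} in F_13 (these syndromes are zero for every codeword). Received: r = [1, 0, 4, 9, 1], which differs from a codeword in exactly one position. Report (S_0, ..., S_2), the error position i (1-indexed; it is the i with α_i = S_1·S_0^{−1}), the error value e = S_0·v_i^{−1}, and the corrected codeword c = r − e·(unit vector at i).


S = (11, 4, 5), error at position 1, error magnitude e = 4, c = [10, 0, 4, 9, 1].

Step 1: column multipliers v_i = (∏_{j≠i}(α_i − α_j))^{−1} mod 13.
  i = 1 (α = 11): (11−12)(11−9)(11−2)(11−8) = (−1)·2·9·3 = −54 ≡ 11, so v_1 = 11^{−1} = 6 (mod 13).
  i = 2 (α = 12): (12−11)(12−9)(12−2)(12−8) = 1·3·10·4 = 120 ≡ 3, so v_2 = 3^{−1} = 9 (mod 13).
  i = 3 (α = 9): (9−11)(9−12)(9−2)(9−8) = (−2)·(−3)·7·1 = 42 ≡ 3, so v_3 = 3^{−1} = 9 (mod 13).
  i = 4 (α = 2): (2−11)(2−12)(2−9)(2−8) = (−9)·(−10)·(−7)·(−6) = 3780 ≡ 10, so v_4 = 10^{−1} = 4 (mod 13).
  i = 5 (α = 8): (8−11)(8−12)(8−9)(8−2) = (−3)·(−4)·(−1)·6 = −72 ≡ 6, so v_5 = 6^{−1} = 11 (mod 13).
  v = [6, 9, 9, 4, 11].
Step 2: syndromes of r = [1, 0, 4, 9, 1] (all sums mod 13).
  S_0 = Σ v_i r_i = 6·1 + 9·0 + 9·4 + 4·9 + 11·1 = 89 ≡ 11.
  S_1 = Σ v_i α_i r_i = 6·11·1 + 9·12·0 + 9·9·4 + 4·2·9 + 11·8·1 = 550 ≡ 4.
  α_i^2 mod 13 = [4, 1, 3, 4, 12].
  S_2 = Σ v_i α_i^2 r_i = 6·4·1 + 9·1·0 + 9·3·4 + 4·4·9 + 11·12·1 = 408 ≡ 5.
  S = (11, 4, 5) ≠ 0, so r is not a codeword (an error is present).
Step 3: locate the error. For a single error e at position i, S_ℓ = v_i·e·α_i^ℓ, so α_err = S_1/S_0.
  S_0^{−1} = 11^{−1} = 6 (mod 13), so α_err = 4·6 = 24 ≡ 11 = α_1. Error position i = 1.
  Consistency check: S_2/S_1 = 5·10 = 50 ≡ 11 = α_err ✓ (single-error assumption holds).
Step 4: error magnitude e = S_0/v_1 = S_0·∏_{j≠1}(α_1 − α_j) = 11·11 = 121 ≡ 4 (mod 13).
Step 5: correct position 1: c_1 = r_1 − e = 1 − 4 ≡ 10 (mod 13). Hence c = [10, 0, 4, 9, 1].
  Check: interpolating c through the α_i gives m(x) = 3 + 3·x (degree < 2) with m(α_i) = c_i for every i, so c is indeed a codeword.


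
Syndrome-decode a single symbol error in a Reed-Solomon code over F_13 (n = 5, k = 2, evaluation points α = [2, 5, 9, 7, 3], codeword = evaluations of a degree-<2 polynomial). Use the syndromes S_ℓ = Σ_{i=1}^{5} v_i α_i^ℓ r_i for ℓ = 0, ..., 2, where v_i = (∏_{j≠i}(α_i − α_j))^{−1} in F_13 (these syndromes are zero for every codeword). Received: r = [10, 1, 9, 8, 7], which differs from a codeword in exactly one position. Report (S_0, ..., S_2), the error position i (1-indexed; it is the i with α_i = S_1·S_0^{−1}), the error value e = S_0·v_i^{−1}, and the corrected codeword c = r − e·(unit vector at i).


S = (3, 1, 9), error at position 3, error magnitude e = 7, c = [10, 1, 2, 8, 7].

Step 1: column multipliers v_i = (∏_{j≠i}(α_i − α_j))^{−1} mod 13.
  i = 1 (α = 2): (2−5)(2−9)(2−7)(2−3) = (−3)·(−7)·(−5)·(−1) = 105 ≡ 1, so v_1 = 1^{−1} = 1 (mod 13).
  i = 2 (α = 5): (5−2)(5−9)(5−7)(5−3) = 3·(−4)·(−2)·2 = 48 ≡ 9, so v_2 = 9^{−1} = 3 (mod 13).
  i = 3 (α = 9): (9−2)(9−5)(9−7)(9−3) = 7·4·2·6 = 336 ≡ 11, so v_3 = 11^{−1} = 6 (mod 13).
  i = 4 (α = 7): (7−2)(7−5)(7−9)(7−3) = 5·2·(−2)·4 = −80 ≡ 11, so v_4 = 11^{−1} = 6 (mod 13).
  i = 5 (α = 3): (3−2)(3−5)(3−9)(3−7) = 1·(−2)·(−6)·(−4) = −48 ≡ 4, so v_5 = 4^{−1} = 10 (mod 13).
  v = [1, 3, 6, 6, 10].
Step 2: syndromes of r = [10, 1, 9, 8, 7] (all sums mod 13).
  S_0 = Σ v_i r_i = 1·10 + 3·1 + 6·9 + 6·8 + 10·7 = 185 ≡ 3.
  S_1 = Σ v_i α_i r_i = 1·2·10 + 3·5·1 + 6·9·9 + 6·7·8 + 10·3·7 = 1067 ≡ 1.
  α_i^2 mod 13 = [4, 12, 3, 10, 9].
  S_2 = Σ v_i α_i^2 r_i = 1·4·10 + 3·12·1 + 6·3·9 + 6·10·8 + 10·9·7 = 1348 ≡ 9.
  S = (3, 1, 9) ≠ 0, so r is not a codeword (an error is present).
Step 3: locate the error. For a single error e at position i, S_ℓ = v_i·e·α_i^ℓ, so α_err = S_1/S_0.
  S_0^{−1} = 3^{−1} = 9 (mod 13), so α_err = 1·9 = 9 ≡ 9 = α_3. Error position i = 3.
  Consistency check: S_2/S_1 = 9·1 = 9 ≡ 9 = α_err ✓ (single-error assumption holds).
Step 4: error magnitude e = S_0/v_3 = S_0·∏_{j≠3}(α_3 − α_j) = 3·11 = 33 ≡ 7 (mod 13).
Step 5: correct position 3: c_3 = r_3 − e = 9 − 7 ≡ 2 (mod 13). Hence c = [10, 1, 2, 8, 7].
  Check: interpolating c through the α_i gives m(x) = 3 + 10·x (degree < 2) with m(α_i) = c_i for every i, so c is indeed a codeword.


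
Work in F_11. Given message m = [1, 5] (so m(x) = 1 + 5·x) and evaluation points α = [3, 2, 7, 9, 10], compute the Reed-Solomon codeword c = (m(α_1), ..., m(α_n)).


c = [5, 0, 3, 2, 7]

Message polynomial: m(x) = 1 + 5·x (mod 11).
For each evaluation point α_i, compute m(α_i) mod 11:
  α_1 = 3: Horner steps 5 → 5, so m(3) = 5.
  α_2 = 2: Horner steps 5 → 0, so m(2) = 0.
  α_3 = 7: Horner steps 5 → 3, so m(7) = 3.
  α_4 = 9: Horner steps 5 → 2, so m(9) = 2.
  α_5 = 10: Horner steps 5 → 7, so m(10) = 7.
Codeword c = [5, 0, 3, 2, 7] ∈ F_11^5.


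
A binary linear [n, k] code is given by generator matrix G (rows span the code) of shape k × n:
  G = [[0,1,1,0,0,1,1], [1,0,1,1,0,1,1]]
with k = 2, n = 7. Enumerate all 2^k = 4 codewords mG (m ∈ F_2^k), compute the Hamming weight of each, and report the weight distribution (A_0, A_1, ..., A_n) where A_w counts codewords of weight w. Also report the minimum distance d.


Weight distribution: A_0 = 1, A_3 = 1, A_4 = 1, A_5 = 1. Minimum distance d = 3.

Enumerate all 2^2 = 4 messages m ∈ F_2^2.
For each, compute codeword c = mG in F_2^7, then tally its weight.
  m = 00 → c = 0000000, weight = 0.
  m = 10 → c = 0110011, weight = 4.
  m = 01 → c = 1011011, weight = 5.
  m = 11 → c = 1101000, weight = 3.
Tally weights:
  weight 0: 1 codewords.
  weight 3: 1 codewords.
  weight 4: 1 codewords.
  weight 5: 1 codewords.
Minimum distance d = smallest w > 0 with A_w > 0 = 3.
Sanity: Σ A_w = 4 = 2^2 = 4 ✓.


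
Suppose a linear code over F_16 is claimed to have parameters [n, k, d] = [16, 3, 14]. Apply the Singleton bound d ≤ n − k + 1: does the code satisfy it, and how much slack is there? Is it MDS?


Singleton RHS = n − k + 1 = 14, slack = 0, bound satisfied, MDS.

Singleton bound: d ≤ n − k + 1.
Here n = 16, k = 3, so n − k + 1 = 14.
Given d = 14, check d ≤ 14: YES.
Slack = (n − k + 1) − d = 0.
The code is MDS (slack = 0).
Description: the claimed parameters are [16, 3, 14]_16; such a code would be MDS (meets Singleton bound).


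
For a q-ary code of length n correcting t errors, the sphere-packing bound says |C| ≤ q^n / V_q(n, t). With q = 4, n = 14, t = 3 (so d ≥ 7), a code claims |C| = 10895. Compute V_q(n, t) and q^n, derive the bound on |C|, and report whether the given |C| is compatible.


V_q(n, t) = 10690, q^n = 268435456, Hamming bound = 25110, |C| = 10895 ≤ bound (satisfied).

Step 1: Compute V_q(n, t) = Σ_{j=0}^3 C(n, j) (q−1)^j.
  j = 0: C(14,0)·(3)^0 = 1·1 = 1.
  j = 1: C(14,1)·(3)^1 = 14·3 = 42.
  j = 2: C(14,2)·(3)^2 = 91·9 = 819.
  j = 3: C(14,3)·(3)^3 = 364·27 = 9828.
  V_q(n, t) = 1 + 42 + 819 + 9828 = 10690.
Step 2: q^n = 4^14 = 268435456.
Step 3: Hamming bound ⌊q^n / V_q(n,t)⌋ = ⌊268435456/10690⌋ = 25110.
Step 4: Compare |C| = 10895 to 25110: satisfied.
The claimed |C| lies below the Hamming bound.


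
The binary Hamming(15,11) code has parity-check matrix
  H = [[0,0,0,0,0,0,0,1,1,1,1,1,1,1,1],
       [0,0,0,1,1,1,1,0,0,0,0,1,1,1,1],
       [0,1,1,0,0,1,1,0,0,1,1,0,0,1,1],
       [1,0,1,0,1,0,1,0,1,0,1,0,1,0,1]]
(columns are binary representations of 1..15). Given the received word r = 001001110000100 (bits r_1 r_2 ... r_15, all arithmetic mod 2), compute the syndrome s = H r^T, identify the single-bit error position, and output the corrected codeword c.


s = (0, 1, 1, 1)^T, error position = 7, corrected codeword c = 001001010000100

Compute s = H r^T mod 2 one row at a time:
  s_1 = 1 + 0 + 0 + 0 + 0 + 1 + 0 + 0 = 2 ≡ 0 (mod 2).
  s_2 = 0 + 0 + 1 + 1 + 0 + 1 + 0 + 0 = 3 ≡ 1 (mod 2).
  s_3 = 0 + 1 + 1 + 1 + 0 + 0 + 0 + 0 = 3 ≡ 1 (mod 2).
  s_4 = 0 + 1 + 0 + 1 + 0 + 0 + 1 + 0 = 3 ≡ 1 (mod 2).
s = (0, 1, 1, 1)^T — this equals column 7 of H (binary 0111), so error is at position 7.
Correct: flip bit 7 of r = 001001110000100 to get c = 001001010000100.


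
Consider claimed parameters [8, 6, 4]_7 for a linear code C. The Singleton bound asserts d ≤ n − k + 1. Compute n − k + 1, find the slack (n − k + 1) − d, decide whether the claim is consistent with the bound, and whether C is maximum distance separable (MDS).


Singleton RHS = n − k + 1 = 3, slack = -1, bound violated (no such code; not MDS).

Singleton bound: d ≤ n − k + 1.
Here n = 8, k = 6, so n − k + 1 = 3.
Given d = 4, check d ≤ 3: NO.
Slack = (n − k + 1) − d = -1.
The slack is negative: d = 4 exceeds n − k + 1 = 3 by 1, so the Singleton bound is violated and no linear [8, 6, 4]_7 code can exist. In particular it is not MDS (MDS requires d = n − k + 1 exactly).
Description: the claimed parameters are [8, 6, 4]_7; such a code would be impossible (violates the Singleton bound).


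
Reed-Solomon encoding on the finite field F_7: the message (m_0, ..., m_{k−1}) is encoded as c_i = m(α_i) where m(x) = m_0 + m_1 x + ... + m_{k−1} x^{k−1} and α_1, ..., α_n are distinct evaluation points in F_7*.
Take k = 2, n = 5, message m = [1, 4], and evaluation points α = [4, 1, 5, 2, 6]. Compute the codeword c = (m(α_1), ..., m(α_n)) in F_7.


c = [3, 5, 0, 2, 4]

Message polynomial: m(x) = 1 + 4·x (mod 7).
For each evaluation point α_i, compute m(α_i) mod 7:
  α_1 = 4: Horner steps 4 → 3, so m(4) = 3.
  α_2 = 1: Horner steps 4 → 5, so m(1) = 5.
  α_3 = 5: Horner steps 4 → 0, so m(5) = 0.
  α_4 = 2: Horner steps 4 → 2, so m(2) = 2.
  α_5 = 6: Horner steps 4 → 4, so m(6) = 4.
Codeword c = [3, 5, 0, 2, 4] ∈ F_7^5.


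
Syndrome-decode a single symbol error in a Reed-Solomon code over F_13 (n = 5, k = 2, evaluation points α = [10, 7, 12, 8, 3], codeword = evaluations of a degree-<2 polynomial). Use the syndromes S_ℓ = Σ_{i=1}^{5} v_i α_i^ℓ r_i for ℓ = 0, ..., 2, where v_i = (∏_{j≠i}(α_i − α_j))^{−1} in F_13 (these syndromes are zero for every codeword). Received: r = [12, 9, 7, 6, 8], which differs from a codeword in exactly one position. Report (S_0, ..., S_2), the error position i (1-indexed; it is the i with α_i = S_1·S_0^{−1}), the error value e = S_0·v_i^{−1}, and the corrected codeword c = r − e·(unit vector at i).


S = (11, 6, 8), error at position 1, error magnitude e = 12, c = [0, 9, 7, 6, 8].

Step 1: column multipliers v_i = (∏_{j≠i}(α_i − α_j))^{−1} mod 13.
  i = 1 (α = 10): (10−7)(10−12)(10−8)(10−3) = 3·(−2)·2·7 = −84 ≡ 7, so v_1 = 7^{−1} = 2 (mod 13).
  i = 2 (α = 7): (7−10)(7−12)(7−8)(7−3) = (−3)·(−5)·(−1)·4 = −60 ≡ 5, so v_2 = 5^{−1} = 8 (mod 13).
  i = 3 (α = 12): (12−10)(12−7)(12−8)(12−3) = 2·5·4·9 = 360 ≡ 9, so v_3 = 9^{−1} = 3 (mod 13).
  i = 4 (α = 8): (8−10)(8−7)(8−12)(8−3) = (−2)·1·(−4)·5 = 40 ≡ 1, so v_4 = 1^{−1} = 1 (mod 13).
  i = 5 (α = 3): (3−10)(3−7)(3−12)(3−8) = (−7)·(−4)·(−9)·(−5) = 1260 ≡ 12, so v_5 = 12^{−1} = 12 (mod 13).
  v = [2, 8, 3, 1, 12].
Step 2: syndromes of r = [12, 9, 7, 6, 8] (all sums mod 13).
  S_0 = Σ v_i r_i = 2·12 + 8·9 + 3·7 + 1·6 + 12·8 = 219 ≡ 11.
  S_1 = Σ v_i α_i r_i = 2·10·12 + 8·7·9 + 3·12·7 + 1·8·6 + 12·3·8 = 1332 ≡ 6.
  α_i^2 mod 13 = [9, 10, 1, 12, 9].
  S_2 = Σ v_i α_i^2 r_i = 2·9·12 + 8·10·9 + 3·1·7 + 1·12·6 + 12·9·8 = 1893 ≡ 8.
  S = (11, 6, 8) ≠ 0, so r is not a codeword (an error is present).
Step 3: locate the error. For a single error e at position i, S_ℓ = v_i·e·α_i^ℓ, so α_err = S_1/S_0.
  S_0^{−1} = 11^{−1} = 6 (mod 13), so α_err = 6·6 = 36 ≡ 10 = α_1. Error position i = 1.
  Consistency check: S_2/S_1 = 8·11 = 88 ≡ 10 = α_err ✓ (single-error assumption holds).
Step 4: error magnitude e = S_0/v_1 = S_0·∏_{j≠1}(α_1 − α_j) = 11·7 = 77 ≡ 12 (mod 13).
Step 5: correct position 1: c_1 = r_1 − e = 12 − 12 ≡ 0 (mod 13). Hence c = [0, 9, 7, 6, 8].
  Check: interpolating c through the α_i gives m(x) = 4 + 10·x (degree < 2) with m(α_i) = c_i for every i, so c is indeed a codeword.


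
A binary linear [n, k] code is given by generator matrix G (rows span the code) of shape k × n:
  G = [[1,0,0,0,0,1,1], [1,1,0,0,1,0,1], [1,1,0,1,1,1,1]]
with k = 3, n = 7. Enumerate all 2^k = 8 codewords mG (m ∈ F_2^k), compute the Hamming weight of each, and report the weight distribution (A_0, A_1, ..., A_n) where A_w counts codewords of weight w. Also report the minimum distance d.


Weight distribution: A_0 = 1, A_2 = 1, A_3 = 4, A_4 = 1, A_6 = 1. Minimum distance d = 2.

Enumerate all 2^3 = 8 messages m ∈ F_2^3.
For each, compute codeword c = mG in F_2^7, then tally its weight.
  m = 000 → c = 0000000, weight = 0.
  m = 100 → c = 1000011, weight = 3.
  m = 010 → c = 1100101, weight = 4.
  m = 110 → c = 0100110, weight = 3.
  m = 001 → c = 1101111, weight = 6.
  m = 101 → c = 0101100, weight = 3.
  m = 011 → c = 0001010, weight = 2.
  m = 111 → c = 1001001, weight = 3.
Tally weights:
  weight 0: 1 codewords.
  weight 2: 1 codewords.
  weight 3: 4 codewords.
  weight 4: 1 codewords.
  weight 6: 1 codewords.
Minimum distance d = smallest w > 0 with A_w > 0 = 2.
Sanity: Σ A_w = 8 = 2^3 = 8 ✓.


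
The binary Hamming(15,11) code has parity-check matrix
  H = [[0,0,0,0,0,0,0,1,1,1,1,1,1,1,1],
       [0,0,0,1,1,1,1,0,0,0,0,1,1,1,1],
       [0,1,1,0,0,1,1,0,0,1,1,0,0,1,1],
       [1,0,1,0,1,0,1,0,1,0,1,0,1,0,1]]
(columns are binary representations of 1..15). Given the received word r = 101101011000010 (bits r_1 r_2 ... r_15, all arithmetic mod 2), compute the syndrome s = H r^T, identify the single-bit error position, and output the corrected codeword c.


s = (1, 1, 1, 1)^T, error position = 15, corrected codeword c = 101101011000011

Compute s = H r^T mod 2 one row at a time:
  s_1 = 1 + 1 + 0 + 0 + 0 + 0 + 1 + 0 = 3 ≡ 1 (mod 2).
  s_2 = 1 + 0 + 1 + 0 + 0 + 0 + 1 + 0 = 3 ≡ 1 (mod 2).
  s_3 = 0 + 1 + 1 + 0 + 0 + 0 + 1 + 0 = 3 ≡ 1 (mod 2).
  s_4 = 1 + 1 + 0 + 0 + 1 + 0 + 0 + 0 = 3 ≡ 1 (mod 2).
s = (1, 1, 1, 1)^T — this equals column 15 of H (binary 1111), so error is at position 15.
Correct: flip bit 15 of r = 101101011000010 to get c = 101101011000011.


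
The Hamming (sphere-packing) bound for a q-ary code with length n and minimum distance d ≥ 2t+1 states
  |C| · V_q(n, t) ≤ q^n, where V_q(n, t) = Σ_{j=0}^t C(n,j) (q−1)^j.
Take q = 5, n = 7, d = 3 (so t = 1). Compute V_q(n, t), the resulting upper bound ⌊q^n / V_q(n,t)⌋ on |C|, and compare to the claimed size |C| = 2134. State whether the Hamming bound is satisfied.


V_q(n, t) = 29, q^n = 78125, Hamming bound = 2693, |C| = 2134 ≤ bound (satisfied).

Step 1: Compute V_q(n, t) = Σ_{j=0}^1 C(n, j) (q−1)^j.
  j = 0: C(7,0)·(4)^0 = 1·1 = 1.
  j = 1: C(7,1)·(4)^1 = 7·4 = 28.
  V_q(n, t) = 1 + 28 = 29.
Step 2: q^n = 5^7 = 78125.
Step 3: Hamming bound ⌊q^n / V_q(n,t)⌋ = ⌊78125/29⌋ = 2693.
Step 4: Compare |C| = 2134 to 2693: satisfied.
The claimed |C| lies below the Hamming bound.


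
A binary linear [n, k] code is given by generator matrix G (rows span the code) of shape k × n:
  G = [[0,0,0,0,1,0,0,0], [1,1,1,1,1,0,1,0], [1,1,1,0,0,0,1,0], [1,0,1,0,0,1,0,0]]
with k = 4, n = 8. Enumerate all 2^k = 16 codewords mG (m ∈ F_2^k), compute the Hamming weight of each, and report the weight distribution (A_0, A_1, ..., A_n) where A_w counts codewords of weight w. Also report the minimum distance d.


Weight distribution: A_0 = 1, A_1 = 2, A_2 = 1, A_3 = 2, A_4 = 5, A_5 = 4, A_6 = 1. Minimum distance d = 1.

Enumerate all 2^4 = 16 messages m ∈ F_2^4.
For each, compute codeword c = mG in F_2^8, then tally its weight.
  m = 0000 → c = 00000000, weight = 0.
  m = 1000 → c = 00001000, weight = 1.
  m = 0100 → c = 11111010, weight = 6.
  m = 1100 → c = 11110010, weight = 5.
  m = 0010 → c = 11100010, weight = 4.
  m = 1010 → c = 11101010, weight = 5.
  m = 0110 → c = 00011000, weight = 2.
  m = 1110 → c = 00010000, weight = 1.
  m = 0001 → c = 10100100, weight = 3.
  m = 1001 → c = 10101100, weight = 4.
  m = 0101 → c = 01011110, weight = 5.
  m = 1101 → c = 01010110, weight = 4.
  m = 0011 → c = 01000110, weight = 3.
  m = 1011 → c = 01001110, weight = 4.
  m = 0111 → c = 10111100, weight = 5.
  m = 1111 → c = 10110100, weight = 4.
Tally weights:
  weight 0: 1 codewords.
  weight 1: 2 codewords.
  weight 2: 1 codewords.
  weight 3: 2 codewords.
  weight 4: 5 codewords.
  weight 5: 4 codewords.
  weight 6: 1 codewords.
Minimum distance d = smallest w > 0 with A_w > 0 = 1.
Sanity: Σ A_w = 16 = 2^4 = 16 ✓.


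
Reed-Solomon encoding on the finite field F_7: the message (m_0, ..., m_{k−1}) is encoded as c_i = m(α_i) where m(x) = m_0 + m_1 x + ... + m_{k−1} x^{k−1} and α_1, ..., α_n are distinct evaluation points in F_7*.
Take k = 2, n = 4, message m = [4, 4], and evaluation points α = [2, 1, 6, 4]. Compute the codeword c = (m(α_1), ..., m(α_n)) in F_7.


c = [5, 1, 0, 6]

Message polynomial: m(x) = 4 + 4·x (mod 7).
For each evaluation point α_i, compute m(α_i) mod 7:
  α_1 = 2: Horner steps 4 → 5, so m(2) = 5.
  α_2 = 1: Horner steps 4 → 1, so m(1) = 1.
  α_3 = 6: Horner steps 4 → 0, so m(6) = 0.
  α_4 = 4: Horner steps 4 → 6, so m(4) = 6.
Codeword c = [5, 1, 0, 6] ∈ F_7^4.


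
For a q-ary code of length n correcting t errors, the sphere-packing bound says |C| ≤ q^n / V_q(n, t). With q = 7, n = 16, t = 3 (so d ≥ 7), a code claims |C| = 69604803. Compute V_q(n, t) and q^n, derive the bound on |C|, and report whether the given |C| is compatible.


V_q(n, t) = 125377, q^n = 33232930569601, Hamming bound = 265064011, |C| = 69604803 ≤ bound (satisfied).

Step 1: Compute V_q(n, t) = Σ_{j=0}^3 C(n, j) (q−1)^j.
  j = 0: C(16,0)·(6)^0 = 1·1 = 1.
  j = 1: C(16,1)·(6)^1 = 16·6 = 96.
  j = 2: C(16,2)·(6)^2 = 120·36 = 4320.
  j = 3: C(16,3)·(6)^3 = 560·216 = 120960.
  V_q(n, t) = 1 + 96 + 4320 + 120960 = 125377.
Step 2: q^n = 7^16 = 33232930569601.
Step 3: Hamming bound ⌊q^n / V_q(n,t)⌋ = ⌊33232930569601/125377⌋ = 265064011.
Step 4: Compare |C| = 69604803 to 265064011: satisfied.
The claimed |C| lies below the Hamming bound.


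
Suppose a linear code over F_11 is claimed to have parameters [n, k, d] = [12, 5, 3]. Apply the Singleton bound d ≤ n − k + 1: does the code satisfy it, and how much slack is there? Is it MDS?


Singleton RHS = n − k + 1 = 8, slack = 5, bound satisfied, not MDS.

Singleton bound: d ≤ n − k + 1.
Here n = 12, k = 5, so n − k + 1 = 8.
Given d = 3, check d ≤ 8: YES.
Slack = (n − k + 1) − d = 5.
The code is NOT MDS (slack = 5 > 0).
Description: the claimed parameters are [12, 5, 3]_11; such a code would be non-MDS.


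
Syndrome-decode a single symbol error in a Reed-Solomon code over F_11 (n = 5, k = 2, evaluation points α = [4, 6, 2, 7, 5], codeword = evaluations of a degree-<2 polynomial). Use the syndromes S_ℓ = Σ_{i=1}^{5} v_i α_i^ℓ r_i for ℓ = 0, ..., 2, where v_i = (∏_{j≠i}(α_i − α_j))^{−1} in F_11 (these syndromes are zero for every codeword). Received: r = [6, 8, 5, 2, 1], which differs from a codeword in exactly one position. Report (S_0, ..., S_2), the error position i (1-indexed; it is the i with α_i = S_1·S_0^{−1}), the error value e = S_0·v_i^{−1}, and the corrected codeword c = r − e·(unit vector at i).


S = (4, 2, 1), error at position 2, error magnitude e = 1, c = [6, 7, 5, 2, 1].

Step 1: column multipliers v_i = (∏_{j≠i}(α_i − α_j))^{−1} mod 11.
  i = 1 (α = 4): (4−6)(4−2)(4−7)(4−5) = (−2)·2·(−3)·(−1) = −12 ≡ 10, so v_1 = 10^{−1} = 10 (mod 11).
  i = 2 (α = 6): (6−4)(6−2)(6−7)(6−5) = 2·4·(−1)·1 = −8 ≡ 3, so v_2 = 3^{−1} = 4 (mod 11).
  i = 3 (α = 2): (2−4)(2−6)(2−7)(2−5) = (−2)·(−4)·(−5)·(−3) = 120 ≡ 10, so v_3 = 10^{−1} = 10 (mod 11).
  i = 4 (α = 7): (7−4)(7−6)(7−2)(7−5) = 3·1·5·2 = 30 ≡ 8, so v_4 = 8^{−1} = 7 (mod 11).
  i = 5 (α = 5): (5−4)(5−6)(5−2)(5−7) = 1·(−1)·3·(−2) = 6 ≡ 6, so v_5 = 6^{−1} = 2 (mod 11).
  v = [10, 4, 10, 7, 2].
Step 2: syndromes of r = [6, 8, 5, 2, 1] (all sums mod 11).
  S_0 = Σ v_i r_i = 10·6 + 4·8 + 10·5 + 7·2 + 2·1 = 158 ≡ 4.
  S_1 = Σ v_i α_i r_i = 10·4·6 + 4·6·8 + 10·2·5 + 7·7·2 + 2·5·1 = 640 ≡ 2.
  α_i^2 mod 11 = [5, 3, 4, 5, 3].
  S_2 = Σ v_i α_i^2 r_i = 10·5·6 + 4·3·8 + 10·4·5 + 7·5·2 + 2·3·1 = 672 ≡ 1.
  S = (4, 2, 1) ≠ 0, so r is not a codeword (an error is present).
Step 3: locate the error. For a single error e at position i, S_ℓ = v_i·e·α_i^ℓ, so α_err = S_1/S_0.
  S_0^{−1} = 4^{−1} = 3 (mod 11), so α_err = 2·3 = 6 ≡ 6 = α_2. Error position i = 2.
  Consistency check: S_2/S_1 = 1·6 = 6 ≡ 6 = α_err ✓ (single-error assumption holds).
Step 4: error magnitude e = S_0/v_2 = S_0·∏_{j≠2}(α_2 − α_j) = 4·3 = 12 ≡ 1 (mod 11).
Step 5: correct position 2: c_2 = r_2 − e = 8 − 1 ≡ 7 (mod 11). Hence c = [6, 7, 5, 2, 1].
  Check: interpolating c through the α_i gives m(x) = 4 + 6·x (degree < 2) with m(α_i) = c_i for every i, so c is indeed a codeword.


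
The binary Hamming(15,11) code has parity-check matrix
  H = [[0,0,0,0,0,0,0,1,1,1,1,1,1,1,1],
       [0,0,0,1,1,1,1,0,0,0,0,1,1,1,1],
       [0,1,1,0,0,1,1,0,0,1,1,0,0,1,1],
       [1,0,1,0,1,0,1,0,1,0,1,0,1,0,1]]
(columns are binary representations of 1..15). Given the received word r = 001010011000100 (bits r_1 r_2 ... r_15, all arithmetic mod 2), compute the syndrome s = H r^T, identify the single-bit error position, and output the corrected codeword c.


s = (1, 0, 1, 0)^T, error position = 10, corrected codeword c = 001010011100100

Compute s = H r^T mod 2 one row at a time:
  s_1 = 1 + 1 + 0 + 0 + 0 + 1 + 0 + 0 = 3 ≡ 1 (mod 2).
  s_2 = 0 + 1 + 0 + 0 + 0 + 1 + 0 + 0 = 2 ≡ 0 (mod 2).
  s_3 = 0 + 1 + 0 + 0 + 0 + 0 + 0 + 0 = 1 ≡ 1 (mod 2).
  s_4 = 0 + 1 + 1 + 0 + 1 + 0 + 1 + 0 = 4 ≡ 0 (mod 2).
s = (1, 0, 1, 0)^T — this equals column 10 of H (binary 1010), so error is at position 10.
Correct: flip bit 10 of r = 001010011000100 to get c = 001010011100100.


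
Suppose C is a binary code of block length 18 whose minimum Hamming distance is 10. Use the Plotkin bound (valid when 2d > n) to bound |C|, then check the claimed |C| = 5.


Plotkin bound M ≤ 10; given |C| = 5 ≤ bound (satisfied).

Check applicability: 2d = 20, n = 18.
2d − n = 2 > 0, so Plotkin applies.
Compute d/(2d−n) = 10/2 ≈ 5.0000.
⌊d/(2d−n)⌋ = 5.
Plotkin bound: M ≤ 2·5 = 10.
Given |C| = 5, check: satisfied.
This |C| is below the Plotkin bound.


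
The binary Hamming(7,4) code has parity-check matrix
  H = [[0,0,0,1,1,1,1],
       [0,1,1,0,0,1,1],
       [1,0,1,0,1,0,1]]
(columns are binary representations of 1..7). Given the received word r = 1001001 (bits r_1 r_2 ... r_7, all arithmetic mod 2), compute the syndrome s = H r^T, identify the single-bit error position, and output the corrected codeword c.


s = (0, 1, 0)^T, error position = 2, corrected codeword c = 1101001

Compute s = H r^T mod 2 one row at a time:
  s_1 = 1 + 0 + 0 + 1 = 2 ≡ 0 (mod 2).
  s_2 = 0 + 0 + 0 + 1 = 1 ≡ 1 (mod 2).
  s_3 = 1 + 0 + 0 + 1 = 2 ≡ 0 (mod 2).
s = (0, 1, 0)^T — this equals column 2 of H (binary 010), so error is at position 2.
Correct: flip bit 2 of r = 1001001 to get c = 1101001.


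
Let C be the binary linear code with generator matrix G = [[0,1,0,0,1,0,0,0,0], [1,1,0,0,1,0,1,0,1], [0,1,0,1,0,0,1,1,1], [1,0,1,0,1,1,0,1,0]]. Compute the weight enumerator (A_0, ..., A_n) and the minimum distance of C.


Weight distribution: A_0 = 1, A_2 = 1, A_3 = 2, A_4 = 2, A_5 = 6, A_6 = 3, A_8 = 1. Minimum distance d = 2.

Enumerate all 2^4 = 16 messages m ∈ F_2^4.
For each, compute codeword c = mG in F_2^9, then tally its weight.
  m = 0000 → c = 000000000, weight = 0.
  m = 1000 → c = 010010000, weight = 2.
  m = 0100 → c = 110010101, weight = 5.
  m = 1100 → c = 100000101, weight = 3.
  m = 0010 → c = 010100111, weight = 5.
  m = 1010 → c = 000110111, weight = 5.
  m = 0110 → c = 100110010, weight = 4.
  m = 1110 → c = 110100010, weight = 4.
  m = 0001 → c = 101011010, weight = 5.
  m = 1001 → c = 111001010, weight = 5.
  m = 0101 → c = 011001111, weight = 6.
  m = 1101 → c = 001011111, weight = 6.
  m = 0011 → c = 111111101, weight = 8.
  m = 1011 → c = 101101101, weight = 6.
  m = 0111 → c = 001101000, weight = 3.
  m = 1111 → c = 011111000, weight = 5.
Tally weights:
  weight 0: 1 codewords.
  weight 2: 1 codewords.
  weight 3: 2 codewords.
  weight 4: 2 codewords.
  weight 5: 6 codewords.
  weight 6: 3 codewords.
  weight 8: 1 codewords.
Minimum distance d = smallest w > 0 with A_w > 0 = 2.
Sanity: Σ A_w = 16 = 2^4 = 16 ✓.
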